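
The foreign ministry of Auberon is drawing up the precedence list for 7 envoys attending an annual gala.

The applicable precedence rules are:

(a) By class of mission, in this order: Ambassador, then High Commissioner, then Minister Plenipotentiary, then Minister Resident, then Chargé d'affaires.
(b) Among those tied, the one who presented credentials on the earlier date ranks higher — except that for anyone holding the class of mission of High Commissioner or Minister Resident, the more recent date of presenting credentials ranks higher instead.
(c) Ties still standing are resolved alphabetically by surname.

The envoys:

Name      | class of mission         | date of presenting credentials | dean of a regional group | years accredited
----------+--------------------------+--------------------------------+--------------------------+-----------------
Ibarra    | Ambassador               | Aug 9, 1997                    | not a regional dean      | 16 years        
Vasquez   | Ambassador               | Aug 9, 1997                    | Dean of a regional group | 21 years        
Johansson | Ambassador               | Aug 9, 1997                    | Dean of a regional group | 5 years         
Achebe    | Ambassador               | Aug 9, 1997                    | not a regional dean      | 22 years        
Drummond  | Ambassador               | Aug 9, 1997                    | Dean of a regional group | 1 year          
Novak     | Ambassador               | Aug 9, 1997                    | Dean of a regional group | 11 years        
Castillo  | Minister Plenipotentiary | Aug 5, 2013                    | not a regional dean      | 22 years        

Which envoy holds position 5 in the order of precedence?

Novak

By class of mission: Achebe, Drummond, Ibarra, Johansson, Novak and Vasquez (Ambassador); then Castillo (Minister Plenipotentiary).
Achebe, Drummond, Ibarra, Johansson, Novak and Vasquez all have date of presenting credentials Aug 9, 1997, so the next rule applies.
Among Achebe, Drummond, Ibarra, Johansson, Novak and Vasquez, alphabetically by surname: Achebe before Drummond before Ibarra before Johansson before Novak before Vasquez.
Order: Achebe, Drummond, Ibarra, Johansson, Novak, Vasquez, Castillo.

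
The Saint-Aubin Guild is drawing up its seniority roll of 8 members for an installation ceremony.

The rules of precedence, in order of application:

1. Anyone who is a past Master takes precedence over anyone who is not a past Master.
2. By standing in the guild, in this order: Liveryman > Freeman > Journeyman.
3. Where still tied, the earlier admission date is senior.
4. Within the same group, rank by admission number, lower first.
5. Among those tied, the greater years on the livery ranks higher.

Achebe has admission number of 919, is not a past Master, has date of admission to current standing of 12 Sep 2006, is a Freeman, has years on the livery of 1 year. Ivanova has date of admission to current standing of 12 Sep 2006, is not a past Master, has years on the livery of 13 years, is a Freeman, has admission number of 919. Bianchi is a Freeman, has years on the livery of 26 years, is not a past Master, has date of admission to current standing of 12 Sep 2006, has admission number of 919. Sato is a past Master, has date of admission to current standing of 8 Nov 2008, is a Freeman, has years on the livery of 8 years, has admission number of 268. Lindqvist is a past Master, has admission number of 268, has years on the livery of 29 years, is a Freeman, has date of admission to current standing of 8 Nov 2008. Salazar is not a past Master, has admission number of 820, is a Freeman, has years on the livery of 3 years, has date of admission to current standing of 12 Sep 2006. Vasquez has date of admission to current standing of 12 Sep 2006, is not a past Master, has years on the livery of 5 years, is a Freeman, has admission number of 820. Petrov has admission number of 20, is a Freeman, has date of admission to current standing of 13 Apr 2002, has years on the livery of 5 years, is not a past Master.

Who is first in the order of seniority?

Lindqvist

By the first rule: Lindqvist and Sato (both a past Master); then Petrov, Vasquez, Salazar, Bianchi, Ivanova and Achebe (each not a past Master).
Lindqvist and Sato are each Freeman, so the next rule applies.
Lindqvist and Sato both have date of admission to current standing 8 Nov 2008, so the next rule applies.
Lindqvist and Sato both have admission number 268, so the next rule applies.
Among Lindqvist and Sato, by years on the livery (higher first): Lindqvist (29 years) before Sato (8 years).
Petrov, Vasquez, Salazar, Bianchi, Ivanova and Achebe are each Freeman, so the next rule applies.
Among Petrov, Vasquez, Salazar, Bianchi, Ivanova and Achebe, by date of admission to current standing (earlier first): Petrov (13 Apr 2002) before Vasquez, Salazar, Bianchi, Ivanova and Achebe (12 Sep 2006).
Among Vasquez, Salazar, Bianchi, Ivanova and Achebe, by admission number (lower first): Vasquez and Salazar (820) before Bianchi, Ivanova and Achebe (919).
Among Vasquez and Salazar, by years on the livery (higher first): Vasquez (5 years) before Salazar (3 years).
Among Bianchi, Ivanova and Achebe, by years on the livery (higher first): Bianchi (26 years) before Ivanova (13 years) before Achebe (1 year).
Order: Lindqvist, Sato, Petrov, Vasquez, Salazar, Bianchi, Ivanova, Achebe.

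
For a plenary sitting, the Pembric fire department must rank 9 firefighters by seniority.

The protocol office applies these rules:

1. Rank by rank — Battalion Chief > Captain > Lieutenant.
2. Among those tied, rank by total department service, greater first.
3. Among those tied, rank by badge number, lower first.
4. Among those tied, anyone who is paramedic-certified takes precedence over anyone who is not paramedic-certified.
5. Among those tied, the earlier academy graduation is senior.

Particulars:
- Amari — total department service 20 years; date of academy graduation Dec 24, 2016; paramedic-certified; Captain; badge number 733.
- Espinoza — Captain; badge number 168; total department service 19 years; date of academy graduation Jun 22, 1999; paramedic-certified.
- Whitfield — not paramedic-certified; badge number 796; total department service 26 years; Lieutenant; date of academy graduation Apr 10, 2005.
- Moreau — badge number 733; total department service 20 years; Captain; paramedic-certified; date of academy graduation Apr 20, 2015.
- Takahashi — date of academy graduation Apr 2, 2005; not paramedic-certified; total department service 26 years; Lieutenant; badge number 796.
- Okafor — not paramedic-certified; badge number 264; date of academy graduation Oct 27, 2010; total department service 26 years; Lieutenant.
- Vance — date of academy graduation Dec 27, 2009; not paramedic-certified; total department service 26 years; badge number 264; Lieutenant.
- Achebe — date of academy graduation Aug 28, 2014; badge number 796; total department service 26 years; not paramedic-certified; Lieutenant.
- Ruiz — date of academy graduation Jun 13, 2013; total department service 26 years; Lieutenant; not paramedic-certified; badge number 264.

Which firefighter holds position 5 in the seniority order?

By rank: Moreau, Amari and Espinoza (Captain); then Vance, Okafor, Ruiz, Takahashi, Whitfield and Achebe (Lieutenant).
Among Moreau, Amari and Espinoza, by total department service (higher first): Moreau and Amari (20 years) before Espinoza (19 years).
Moreau and Amari both have badge number 733, so the next rule applies.
Moreau and Amari are each paramedic-certified, so the next rule applies.
Among Moreau and Amari, by date of academy graduation (earlier first): Moreau (Apr 20, 2015) before Amari (Dec 24, 2016).
Vance, Okafor, Ruiz, Takahashi, Whitfield and Achebe all have total department service 26 years, so the next rule applies.
Among Vance, Okafor, Ruiz, Takahashi, Whitfield and Achebe, by badge number (lower first): Vance, Okafor and Ruiz (264) before Takahashi, Whitfield and Achebe (796).
Vance, Okafor and Ruiz are each not paramedic-certified, so the next rule applies.
Among Vance, Okafor and Ruiz, by date of academy graduation (earlier first): Vance (Dec 27, 2009) before Okafor (Oct 27, 2010) before Ruiz (Jun 13, 2013).
Takahashi, Whitfield and Achebe are each not paramedic-certified, so the next rule applies.
Among Takahashi, Whitfield and Achebe, by date of academy graduation (earlier first): Takahashi (Apr 2, 2005) before Whitfield (Apr 10, 2005) before Achebe (Aug 28, 2014).
Order: Moreau, Amari, Espinoza, Vance, Okafor, Ruiz, Takahashi, Whitfield, Achebe.

Okafor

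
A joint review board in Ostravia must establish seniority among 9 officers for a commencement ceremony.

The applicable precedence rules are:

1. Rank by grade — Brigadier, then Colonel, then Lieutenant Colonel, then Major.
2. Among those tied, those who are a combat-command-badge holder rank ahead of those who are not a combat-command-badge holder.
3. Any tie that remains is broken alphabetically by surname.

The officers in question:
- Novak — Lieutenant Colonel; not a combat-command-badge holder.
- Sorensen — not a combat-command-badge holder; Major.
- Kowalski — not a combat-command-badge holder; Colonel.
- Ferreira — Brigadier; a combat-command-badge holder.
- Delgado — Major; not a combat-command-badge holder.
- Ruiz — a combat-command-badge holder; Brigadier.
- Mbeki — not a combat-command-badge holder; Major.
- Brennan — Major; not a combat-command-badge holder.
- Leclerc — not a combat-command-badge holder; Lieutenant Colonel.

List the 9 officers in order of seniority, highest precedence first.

By grade: Ferreira and Ruiz (Brigadier); then Kowalski (Colonel); then Leclerc and Novak (Lieutenant Colonel); then Brennan, Delgado, Mbeki and Sorensen (Major).
Ferreira and Ruiz are each a combat-command-badge holder, so the next rule applies.
Among Ferreira and Ruiz, alphabetically by surname: Ferreira before Ruiz.
Leclerc and Novak are each not a combat-command-badge holder, so the next rule applies.
Among Leclerc and Novak, alphabetically by surname: Leclerc before Novak.
Brennan, Delgado, Mbeki and Sorensen are each not a combat-command-badge holder, so the next rule applies.
Among Brennan, Delgado, Mbeki and Sorensen, alphabetically by surname: Brennan before Delgado before Mbeki before Sorensen.
Full order: Ferreira, Ruiz, Kowalski, Leclerc, Novak, Brennan, Delgado, Mbeki, Sorensen.

Ferreira, Ruiz, Kowalski, Leclerc, Novak, Brennan, Delgado, Mbeki, Sorensen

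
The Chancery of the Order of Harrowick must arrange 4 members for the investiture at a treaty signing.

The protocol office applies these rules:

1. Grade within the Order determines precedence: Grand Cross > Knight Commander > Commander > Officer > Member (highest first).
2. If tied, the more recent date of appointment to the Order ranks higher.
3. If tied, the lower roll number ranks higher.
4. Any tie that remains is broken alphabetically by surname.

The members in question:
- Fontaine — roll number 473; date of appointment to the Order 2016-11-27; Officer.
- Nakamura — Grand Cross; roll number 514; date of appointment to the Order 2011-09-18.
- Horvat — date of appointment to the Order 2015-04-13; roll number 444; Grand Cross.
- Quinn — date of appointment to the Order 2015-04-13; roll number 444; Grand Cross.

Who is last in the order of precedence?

By grade within the Order: Horvat, Quinn and Nakamura (Grand Cross); then Fontaine (Officer).
Among Horvat, Quinn and Nakamura, by date of appointment to the Order (later first): Horvat and Quinn (2015-04-13) before Nakamura (2011-09-18).
Horvat and Quinn both have roll number 444, so the next rule applies.
Among Horvat and Quinn, alphabetically by surname: Horvat before Quinn.
Order: Horvat, Quinn, Nakamura, Fontaine.

Fontaine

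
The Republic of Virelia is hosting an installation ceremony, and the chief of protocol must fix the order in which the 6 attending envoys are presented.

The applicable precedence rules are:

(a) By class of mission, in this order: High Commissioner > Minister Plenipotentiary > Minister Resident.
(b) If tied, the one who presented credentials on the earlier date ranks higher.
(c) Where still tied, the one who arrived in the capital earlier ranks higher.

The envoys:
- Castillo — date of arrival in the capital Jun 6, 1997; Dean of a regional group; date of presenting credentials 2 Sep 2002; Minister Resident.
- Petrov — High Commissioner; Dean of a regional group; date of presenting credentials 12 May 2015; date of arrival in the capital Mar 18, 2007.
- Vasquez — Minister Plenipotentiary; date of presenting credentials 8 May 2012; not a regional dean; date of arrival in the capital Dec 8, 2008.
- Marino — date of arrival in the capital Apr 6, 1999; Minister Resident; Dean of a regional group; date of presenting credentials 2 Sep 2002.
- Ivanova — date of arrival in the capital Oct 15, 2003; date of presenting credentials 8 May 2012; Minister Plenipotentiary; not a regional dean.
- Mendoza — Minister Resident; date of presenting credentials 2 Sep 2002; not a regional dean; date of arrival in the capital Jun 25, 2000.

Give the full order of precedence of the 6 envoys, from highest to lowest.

By class of mission: Petrov (High Commissioner); then Ivanova and Vasquez (Minister Plenipotentiary); then Castillo, Marino and Mendoza (Minister Resident).
Ivanova and Vasquez both have date of presenting credentials 8 May 2012, so the next rule applies.
Among Ivanova and Vasquez, by date of arrival in the capital (earlier first): Ivanova (Oct 15, 2003) before Vasquez (Dec 8, 2008).
Castillo, Marino and Mendoza all have date of presenting credentials 2 Sep 2002, so the next rule applies.
Among Castillo, Marino and Mendoza, by date of arrival in the capital (earlier first): Castillo (Jun 6, 1997) before Marino (Apr 6, 1999) before Mendoza (Jun 25, 2000).
Full order: Petrov, Ivanova, Vasquez, Castillo, Marino, Mendoza.

Petrov, Ivanova, Vasquez, Castillo, Marino, Mendoza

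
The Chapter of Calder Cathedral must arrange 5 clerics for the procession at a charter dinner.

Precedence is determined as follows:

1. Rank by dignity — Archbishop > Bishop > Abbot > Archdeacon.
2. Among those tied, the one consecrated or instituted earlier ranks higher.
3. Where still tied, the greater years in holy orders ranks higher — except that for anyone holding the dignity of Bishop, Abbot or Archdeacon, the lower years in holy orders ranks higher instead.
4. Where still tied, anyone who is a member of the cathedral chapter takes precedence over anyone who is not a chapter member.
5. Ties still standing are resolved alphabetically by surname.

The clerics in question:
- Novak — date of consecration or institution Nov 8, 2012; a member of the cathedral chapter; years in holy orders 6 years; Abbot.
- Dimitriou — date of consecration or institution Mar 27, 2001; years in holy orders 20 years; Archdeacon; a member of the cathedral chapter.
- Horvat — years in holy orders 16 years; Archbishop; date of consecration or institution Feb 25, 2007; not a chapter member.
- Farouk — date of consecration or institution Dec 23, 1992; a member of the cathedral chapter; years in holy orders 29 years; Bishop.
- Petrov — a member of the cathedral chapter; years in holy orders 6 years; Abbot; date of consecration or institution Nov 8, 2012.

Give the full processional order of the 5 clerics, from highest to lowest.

Horvat, Farouk, Novak, Petrov, Dimitriou

By dignity: Horvat (Archbishop); then Farouk (Bishop); then Novak and Petrov (Abbot); then Dimitriou (Archdeacon).
Novak and Petrov both have date of consecration or institution Nov 8, 2012, so the next rule applies.
Novak and Petrov both have years in holy orders 6 years, so the next rule applies.
Novak and Petrov are each a member of the cathedral chapter, so the next rule applies.
Among Novak and Petrov, alphabetically by surname: Novak before Petrov.
Full order: Horvat, Farouk, Novak, Petrov, Dimitriou.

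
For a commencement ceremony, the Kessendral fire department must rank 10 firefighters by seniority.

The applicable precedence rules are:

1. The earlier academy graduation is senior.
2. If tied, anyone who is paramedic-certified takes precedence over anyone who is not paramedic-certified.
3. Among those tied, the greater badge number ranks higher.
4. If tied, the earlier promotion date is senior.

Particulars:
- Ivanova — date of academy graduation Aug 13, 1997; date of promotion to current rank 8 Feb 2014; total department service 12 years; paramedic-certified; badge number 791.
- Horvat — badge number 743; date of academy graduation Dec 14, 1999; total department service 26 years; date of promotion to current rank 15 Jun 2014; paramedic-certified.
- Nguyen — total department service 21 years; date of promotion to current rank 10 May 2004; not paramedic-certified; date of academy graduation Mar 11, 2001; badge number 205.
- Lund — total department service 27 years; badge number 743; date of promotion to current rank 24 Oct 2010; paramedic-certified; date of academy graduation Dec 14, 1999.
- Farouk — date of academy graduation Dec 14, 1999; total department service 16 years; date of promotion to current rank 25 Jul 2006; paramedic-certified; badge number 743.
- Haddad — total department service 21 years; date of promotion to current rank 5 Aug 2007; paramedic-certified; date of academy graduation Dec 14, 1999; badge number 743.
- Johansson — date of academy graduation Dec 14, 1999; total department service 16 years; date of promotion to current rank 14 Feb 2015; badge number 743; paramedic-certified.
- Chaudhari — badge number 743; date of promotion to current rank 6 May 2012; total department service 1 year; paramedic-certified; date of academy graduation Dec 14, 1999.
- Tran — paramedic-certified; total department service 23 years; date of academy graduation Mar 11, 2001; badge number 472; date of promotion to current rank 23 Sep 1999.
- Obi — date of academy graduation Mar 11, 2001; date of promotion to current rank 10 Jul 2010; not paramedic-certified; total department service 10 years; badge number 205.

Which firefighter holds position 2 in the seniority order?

By date of academy graduation (earlier first): Ivanova (Aug 13, 1997); then Farouk, Haddad, Lund, Chaudhari, Horvat and Johansson (each Dec 14, 1999); then Tran, Nguyen and Obi (each Mar 11, 2001).
Farouk, Haddad, Lund, Chaudhari, Horvat and Johansson are each paramedic-certified, so the next rule applies.
Farouk, Haddad, Lund, Chaudhari, Horvat and Johansson all have badge number 743, so the next rule applies.
Among Farouk, Haddad, Lund, Chaudhari, Horvat and Johansson, by date of promotion to current rank (earlier first): Farouk (25 Jul 2006) before Haddad (5 Aug 2007) before Lund (24 Oct 2010) before Chaudhari (6 May 2012) before Horvat (15 Jun 2014) before Johansson (14 Feb 2015).
Among Tran, Nguyen and Obi, paramedic-certified before not paramedic-certified: Tran (paramedic-certified) before Nguyen and Obi (not paramedic-certified).
Nguyen and Obi both have badge number 205, so the next rule applies.
Among Nguyen and Obi, by date of promotion to current rank (earlier first): Nguyen (10 May 2004) before Obi (10 Jul 2010).
Order: Ivanova, Farouk, Haddad, Lund, Chaudhari, Horvat, Johansson, Tran, Nguyen, Obi.

Farouk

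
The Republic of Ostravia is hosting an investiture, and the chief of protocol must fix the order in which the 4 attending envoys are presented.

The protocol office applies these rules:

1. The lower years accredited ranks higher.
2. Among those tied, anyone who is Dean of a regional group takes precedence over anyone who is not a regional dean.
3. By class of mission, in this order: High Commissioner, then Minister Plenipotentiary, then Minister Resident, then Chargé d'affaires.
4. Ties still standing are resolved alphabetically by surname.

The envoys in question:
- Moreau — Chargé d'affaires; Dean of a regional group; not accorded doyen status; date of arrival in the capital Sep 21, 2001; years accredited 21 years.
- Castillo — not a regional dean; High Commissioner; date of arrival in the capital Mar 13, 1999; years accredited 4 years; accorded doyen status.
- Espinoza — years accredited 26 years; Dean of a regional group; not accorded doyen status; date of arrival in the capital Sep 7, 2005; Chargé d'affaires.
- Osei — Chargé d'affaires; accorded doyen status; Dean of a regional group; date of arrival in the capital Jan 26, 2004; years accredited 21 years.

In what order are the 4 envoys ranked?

Castillo, Moreau, Osei, Espinoza

By years accredited (lower first): Castillo (4 years); then Moreau and Osei (both 21 years); then Espinoza (26 years).
Moreau and Osei are each Dean of a regional group, so the next rule applies.
Moreau and Osei are each Chargé d'affaires, so the next rule applies.
Among Moreau and Osei, alphabetically by surname: Moreau before Osei.
Full order: Castillo, Moreau, Osei, Espinoza.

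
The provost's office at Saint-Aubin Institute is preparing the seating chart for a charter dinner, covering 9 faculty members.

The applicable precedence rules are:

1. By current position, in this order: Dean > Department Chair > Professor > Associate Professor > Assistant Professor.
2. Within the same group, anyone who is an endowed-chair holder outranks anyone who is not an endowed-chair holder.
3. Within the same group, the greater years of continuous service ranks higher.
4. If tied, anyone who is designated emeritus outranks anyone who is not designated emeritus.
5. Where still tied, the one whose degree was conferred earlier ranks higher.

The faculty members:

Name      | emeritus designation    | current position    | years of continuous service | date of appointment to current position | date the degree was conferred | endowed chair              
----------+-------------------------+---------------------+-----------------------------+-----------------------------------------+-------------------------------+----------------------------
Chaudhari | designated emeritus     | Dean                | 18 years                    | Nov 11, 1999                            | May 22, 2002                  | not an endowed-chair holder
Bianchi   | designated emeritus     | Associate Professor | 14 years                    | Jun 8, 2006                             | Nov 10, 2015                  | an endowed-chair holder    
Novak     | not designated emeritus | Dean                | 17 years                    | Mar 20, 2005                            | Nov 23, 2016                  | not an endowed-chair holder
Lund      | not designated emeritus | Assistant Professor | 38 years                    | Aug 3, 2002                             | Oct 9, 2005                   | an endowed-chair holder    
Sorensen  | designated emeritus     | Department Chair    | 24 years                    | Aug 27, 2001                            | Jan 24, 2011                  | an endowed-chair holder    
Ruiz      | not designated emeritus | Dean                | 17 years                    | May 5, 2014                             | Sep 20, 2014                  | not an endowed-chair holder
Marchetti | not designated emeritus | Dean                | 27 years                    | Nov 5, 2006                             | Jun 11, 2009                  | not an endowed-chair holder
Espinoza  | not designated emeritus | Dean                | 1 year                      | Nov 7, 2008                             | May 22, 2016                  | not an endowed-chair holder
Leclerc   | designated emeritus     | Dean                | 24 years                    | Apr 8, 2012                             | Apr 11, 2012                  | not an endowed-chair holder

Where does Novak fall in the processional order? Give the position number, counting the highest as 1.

5

By current position: Marchetti, Leclerc, Chaudhari, Ruiz, Novak and Espinoza (Dean); then Sorensen (Department Chair); then Bianchi (Associate Professor); then Lund (Assistant Professor).
Marchetti, Leclerc, Chaudhari, Ruiz, Novak and Espinoza are each not an endowed-chair holder, so the next rule applies.
Among Marchetti, Leclerc, Chaudhari, Ruiz, Novak and Espinoza, by years of continuous service (higher first): Marchetti (27 years) before Leclerc (24 years) before Chaudhari (18 years) before Ruiz and Novak (17 years) before Espinoza (1 year).
Ruiz and Novak are each not designated emeritus, so the next rule applies.
Among Ruiz and Novak, by date the degree was conferred (earlier first): Ruiz (Sep 20, 2014) before Novak (Nov 23, 2016).
Order: Marchetti, Leclerc, Chaudhari, Ruiz, Novak, Espinoza, Sorensen, Bianchi, Lund. So position 5.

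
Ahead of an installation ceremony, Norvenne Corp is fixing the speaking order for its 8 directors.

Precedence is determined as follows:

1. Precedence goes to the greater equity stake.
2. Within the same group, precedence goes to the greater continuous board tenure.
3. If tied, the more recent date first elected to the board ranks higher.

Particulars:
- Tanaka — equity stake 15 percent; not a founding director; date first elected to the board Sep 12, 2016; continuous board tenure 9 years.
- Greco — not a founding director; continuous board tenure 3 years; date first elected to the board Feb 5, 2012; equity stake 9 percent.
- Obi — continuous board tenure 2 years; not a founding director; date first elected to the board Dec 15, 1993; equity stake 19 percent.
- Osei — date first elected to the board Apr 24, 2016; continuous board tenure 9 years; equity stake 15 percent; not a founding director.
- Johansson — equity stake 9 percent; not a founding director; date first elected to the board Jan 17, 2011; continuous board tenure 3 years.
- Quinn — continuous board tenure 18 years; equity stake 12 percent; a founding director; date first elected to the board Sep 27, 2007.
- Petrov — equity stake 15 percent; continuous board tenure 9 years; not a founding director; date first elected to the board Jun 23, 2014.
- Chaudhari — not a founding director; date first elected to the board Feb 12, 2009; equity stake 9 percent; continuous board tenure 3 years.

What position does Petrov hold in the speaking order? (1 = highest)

By equity stake (higher first): Obi (19 percent); then Tanaka, Osei and Petrov (each 15 percent); then Quinn (12 percent); then Greco, Johansson and Chaudhari (each 9 percent).
Tanaka, Osei and Petrov all have continuous board tenure 9 years, so the next rule applies.
Among Tanaka, Osei and Petrov, by date first elected to the board (later first): Tanaka (Sep 12, 2016) before Osei (Apr 24, 2016) before Petrov (Jun 23, 2014).
Greco, Johansson and Chaudhari all have continuous board tenure 3 years, so the next rule applies.
Among Greco, Johansson and Chaudhari, by date first elected to the board (later first): Greco (Feb 5, 2012) before Johansson (Jan 17, 2011) before Chaudhari (Feb 12, 2009).
Order: Obi, Tanaka, Osei, Petrov, Quinn, Greco, Johansson, Chaudhari. So position 4.

4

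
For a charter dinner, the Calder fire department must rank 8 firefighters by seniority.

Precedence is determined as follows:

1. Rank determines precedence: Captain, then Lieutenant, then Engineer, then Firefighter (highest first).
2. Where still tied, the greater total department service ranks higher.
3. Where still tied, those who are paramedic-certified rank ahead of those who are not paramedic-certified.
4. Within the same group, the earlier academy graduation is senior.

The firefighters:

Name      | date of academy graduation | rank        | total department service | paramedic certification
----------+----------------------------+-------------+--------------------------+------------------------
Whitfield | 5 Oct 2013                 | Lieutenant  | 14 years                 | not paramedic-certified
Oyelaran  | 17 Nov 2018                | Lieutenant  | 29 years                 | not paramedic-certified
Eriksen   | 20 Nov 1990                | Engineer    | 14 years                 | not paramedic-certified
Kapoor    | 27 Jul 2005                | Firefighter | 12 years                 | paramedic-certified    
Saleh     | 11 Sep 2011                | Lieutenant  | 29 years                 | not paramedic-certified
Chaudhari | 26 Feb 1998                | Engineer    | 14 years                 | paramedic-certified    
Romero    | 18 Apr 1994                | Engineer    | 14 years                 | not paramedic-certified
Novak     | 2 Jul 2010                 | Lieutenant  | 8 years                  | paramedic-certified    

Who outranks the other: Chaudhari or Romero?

By rank: Saleh, Oyelaran, Whitfield and Novak (Lieutenant); then Chaudhari, Eriksen and Romero (Engineer); then Kapoor (Firefighter).
Among Saleh, Oyelaran, Whitfield and Novak, by total department service (higher first): Saleh and Oyelaran (29 years) before Whitfield (14 years) before Novak (8 years).
Saleh and Oyelaran are each not paramedic-certified, so the next rule applies.
Among Saleh and Oyelaran, by date of academy graduation (earlier first): Saleh (11 Sep 2011) before Oyelaran (17 Nov 2018).
Chaudhari, Eriksen and Romero all have total department service 14 years, so the next rule applies.
Among Chaudhari, Eriksen and Romero, paramedic-certified before not paramedic-certified: Chaudhari (paramedic-certified) before Eriksen and Romero (not paramedic-certified).
Among Eriksen and Romero, by date of academy graduation (earlier first): Eriksen (20 Nov 1990) before Romero (18 Apr 1994).
So Chaudhari takes precedence.

Chaudhari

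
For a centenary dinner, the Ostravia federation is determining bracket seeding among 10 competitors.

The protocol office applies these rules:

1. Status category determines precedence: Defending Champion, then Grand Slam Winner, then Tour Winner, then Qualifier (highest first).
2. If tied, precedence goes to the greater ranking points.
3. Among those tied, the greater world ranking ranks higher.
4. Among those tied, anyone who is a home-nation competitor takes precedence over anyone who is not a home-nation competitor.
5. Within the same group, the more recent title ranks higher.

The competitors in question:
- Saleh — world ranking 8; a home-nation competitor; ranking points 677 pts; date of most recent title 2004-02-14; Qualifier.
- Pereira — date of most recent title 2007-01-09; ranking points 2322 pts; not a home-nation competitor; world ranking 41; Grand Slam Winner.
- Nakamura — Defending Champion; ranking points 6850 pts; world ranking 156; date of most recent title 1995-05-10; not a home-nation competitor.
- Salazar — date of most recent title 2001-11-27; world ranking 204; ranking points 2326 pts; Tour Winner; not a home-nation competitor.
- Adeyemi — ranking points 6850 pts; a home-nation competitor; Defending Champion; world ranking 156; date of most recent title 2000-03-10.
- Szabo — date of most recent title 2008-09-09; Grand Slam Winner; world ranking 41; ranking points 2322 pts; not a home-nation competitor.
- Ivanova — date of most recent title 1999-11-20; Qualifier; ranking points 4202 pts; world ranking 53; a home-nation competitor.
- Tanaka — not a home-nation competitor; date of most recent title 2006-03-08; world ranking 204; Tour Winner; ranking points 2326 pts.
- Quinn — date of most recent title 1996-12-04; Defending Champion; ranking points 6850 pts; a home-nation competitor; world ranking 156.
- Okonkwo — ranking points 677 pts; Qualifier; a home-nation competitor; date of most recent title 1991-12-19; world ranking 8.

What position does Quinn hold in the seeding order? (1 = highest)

By status category: Adeyemi, Quinn and Nakamura (Defending Champion); then Szabo and Pereira (Grand Slam Winner); then Tanaka and Salazar (Tour Winner); then Ivanova, Saleh and Okonkwo (Qualifier).
Adeyemi, Quinn and Nakamura all have ranking points 6850 pts, so the next rule applies.
Adeyemi, Quinn and Nakamura all have world ranking 156, so the next rule applies.
Among Adeyemi, Quinn and Nakamura, a home-nation competitor before not a home-nation competitor: Adeyemi and Quinn (a home-nation competitor) before Nakamura (not a home-nation competitor).
Among Adeyemi and Quinn, by date of most recent title (later first): Adeyemi (2000-03-10) before Quinn (1996-12-04).
Szabo and Pereira both have ranking points 2322 pts, so the next rule applies.
Szabo and Pereira both have world ranking 41, so the next rule applies.
Szabo and Pereira are each not a home-nation competitor, so the next rule applies.
Among Szabo and Pereira, by date of most recent title (later first): Szabo (2008-09-09) before Pereira (2007-01-09).
Tanaka and Salazar both have ranking points 2326 pts, so the next rule applies.
Tanaka and Salazar both have world ranking 204, so the next rule applies.
Tanaka and Salazar are each not a home-nation competitor, so the next rule applies.
Among Tanaka and Salazar, by date of most recent title (later first): Tanaka (2006-03-08) before Salazar (2001-11-27).
Among Ivanova, Saleh and Okonkwo, by ranking points (higher first): Ivanova (4202 pts) before Saleh and Okonkwo (677 pts).
Saleh and Okonkwo both have world ranking 8, so the next rule applies.
Saleh and Okonkwo are each a home-nation competitor, so the next rule applies.
Among Saleh and Okonkwo, by date of most recent title (later first): Saleh (2004-02-14) before Okonkwo (1991-12-19).
Order: Adeyemi, Quinn, Nakamura, Szabo, Pereira, Tanaka, Salazar, Ivanova, Saleh, Okonkwo. So position 2.

2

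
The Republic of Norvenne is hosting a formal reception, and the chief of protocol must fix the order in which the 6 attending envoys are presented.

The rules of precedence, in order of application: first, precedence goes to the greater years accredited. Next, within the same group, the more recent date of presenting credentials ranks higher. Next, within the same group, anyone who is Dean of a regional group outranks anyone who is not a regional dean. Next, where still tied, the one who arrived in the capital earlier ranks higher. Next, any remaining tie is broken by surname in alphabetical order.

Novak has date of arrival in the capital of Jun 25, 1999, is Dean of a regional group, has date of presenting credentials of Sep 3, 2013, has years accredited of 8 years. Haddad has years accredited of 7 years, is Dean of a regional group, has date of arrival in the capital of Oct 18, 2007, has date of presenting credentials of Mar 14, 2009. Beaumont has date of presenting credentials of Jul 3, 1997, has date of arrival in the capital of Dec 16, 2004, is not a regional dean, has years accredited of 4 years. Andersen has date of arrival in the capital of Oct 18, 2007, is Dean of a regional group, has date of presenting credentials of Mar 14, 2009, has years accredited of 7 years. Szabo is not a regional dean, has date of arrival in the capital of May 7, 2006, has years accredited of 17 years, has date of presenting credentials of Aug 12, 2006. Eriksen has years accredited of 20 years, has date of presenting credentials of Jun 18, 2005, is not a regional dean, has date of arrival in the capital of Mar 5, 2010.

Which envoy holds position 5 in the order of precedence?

Haddad

By years accredited (higher first): Eriksen (20 years); then Szabo (17 years); then Novak (8 years); then Andersen and Haddad (both 7 years); then Beaumont (4 years).
Andersen and Haddad both have date of presenting credentials Mar 14, 2009, so the next rule applies.
Andersen and Haddad are each Dean of a regional group, so the next rule applies.
Andersen and Haddad both have date of arrival in the capital Oct 18, 2007, so the next rule applies.
Among Andersen and Haddad, alphabetically by surname: Andersen before Haddad.
Order: Eriksen, Szabo, Novak, Andersen, Haddad, Beaumont.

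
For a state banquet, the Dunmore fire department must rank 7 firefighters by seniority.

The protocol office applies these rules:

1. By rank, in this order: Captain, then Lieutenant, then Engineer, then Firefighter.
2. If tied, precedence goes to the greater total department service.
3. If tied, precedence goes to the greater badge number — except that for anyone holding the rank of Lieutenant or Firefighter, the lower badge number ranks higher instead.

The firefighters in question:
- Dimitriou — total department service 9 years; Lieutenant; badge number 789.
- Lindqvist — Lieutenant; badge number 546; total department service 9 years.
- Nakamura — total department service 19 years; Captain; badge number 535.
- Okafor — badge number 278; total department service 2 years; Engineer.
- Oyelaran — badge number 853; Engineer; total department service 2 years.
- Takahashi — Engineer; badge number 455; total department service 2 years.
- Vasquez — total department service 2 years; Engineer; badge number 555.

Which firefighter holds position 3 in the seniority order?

By rank: Nakamura (Captain); then Lindqvist and Dimitriou (Lieutenant); then Oyelaran, Vasquez, Takahashi and Okafor (Engineer).
Lindqvist and Dimitriou both have total department service 9 years, so the next rule applies.
Among Lindqvist and Dimitriou, by badge number (lower first) (reversed rule for this group): Lindqvist (546) before Dimitriou (789).
Oyelaran, Vasquez, Takahashi and Okafor all have total department service 2 years, so the next rule applies.
Among Oyelaran, Vasquez, Takahashi and Okafor, by badge number (higher first): Oyelaran (853) before Vasquez (555) before Takahashi (455) before Okafor (278).
Order: Nakamura, Lindqvist, Dimitriou, Oyelaran, Vasquez, Takahashi, Okafor.

Dimitriou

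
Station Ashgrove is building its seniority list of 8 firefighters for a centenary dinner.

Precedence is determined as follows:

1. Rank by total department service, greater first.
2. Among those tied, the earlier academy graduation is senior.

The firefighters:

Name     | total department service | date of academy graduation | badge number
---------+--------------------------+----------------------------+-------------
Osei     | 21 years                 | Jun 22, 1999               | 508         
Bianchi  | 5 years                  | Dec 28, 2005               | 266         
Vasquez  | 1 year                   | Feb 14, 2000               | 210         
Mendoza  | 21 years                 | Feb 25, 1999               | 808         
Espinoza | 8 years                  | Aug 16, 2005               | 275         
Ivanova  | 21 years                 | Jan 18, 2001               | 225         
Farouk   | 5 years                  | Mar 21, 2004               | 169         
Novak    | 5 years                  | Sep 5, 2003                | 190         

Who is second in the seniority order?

By total department service (higher first): Mendoza, Osei and Ivanova (each 21 years); then Espinoza (8 years); then Novak, Farouk and Bianchi (each 5 years); then Vasquez (1 year).
Among Mendoza, Osei and Ivanova, by date of academy graduation (earlier first): Mendoza (Feb 25, 1999) before Osei (Jun 22, 1999) before Ivanova (Jan 18, 2001).
Among Novak, Farouk and Bianchi, by date of academy graduation (earlier first): Novak (Sep 5, 2003) before Farouk (Mar 21, 2004) before Bianchi (Dec 28, 2005).
Order: Mendoza, Osei, Ivanova, Espinoza, Novak, Farouk, Bianchi, Vasquez.

Osei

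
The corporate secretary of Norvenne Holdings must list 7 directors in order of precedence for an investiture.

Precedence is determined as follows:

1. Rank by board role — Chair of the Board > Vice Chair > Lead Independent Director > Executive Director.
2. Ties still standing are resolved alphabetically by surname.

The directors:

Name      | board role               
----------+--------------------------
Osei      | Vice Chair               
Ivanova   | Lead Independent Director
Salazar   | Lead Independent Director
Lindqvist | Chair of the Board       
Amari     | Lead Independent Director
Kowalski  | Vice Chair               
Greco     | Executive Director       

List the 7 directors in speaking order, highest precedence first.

Lindqvist, Kowalski, Osei, Amari, Ivanova, Salazar, Greco

By board role: Lindqvist (Chair of the Board); then Kowalski and Osei (Vice Chair); then Amari, Ivanova and Salazar (Lead Independent Director); then Greco (Executive Director).
Among Kowalski and Osei, alphabetically by surname: Kowalski before Osei.
Among Amari, Ivanova and Salazar, alphabetically by surname: Amari before Ivanova before Salazar.
Full order: Lindqvist, Kowalski, Osei, Amari, Ivanova, Salazar, Greco.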